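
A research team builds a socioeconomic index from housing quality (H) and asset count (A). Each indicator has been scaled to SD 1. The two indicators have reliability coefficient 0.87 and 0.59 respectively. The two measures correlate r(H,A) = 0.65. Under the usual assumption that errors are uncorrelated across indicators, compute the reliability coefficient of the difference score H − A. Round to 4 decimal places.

Var(H−A) = 1 + 1 − 2·0.65 = 2 − 1.3 = 0.7.
Because errors are independent across components, Cov(Tᵢ,Tⱼ) = Cov(Xᵢ,Xⱼ); the off-diagonal part of the true-score variance is the same as above.
True-score variance = [0.87 + 0.59] − 1.3 = 1.46 − 1.3 = 0.16.
Reliability = 0.16 / 0.7 = 0.2286.

0.2286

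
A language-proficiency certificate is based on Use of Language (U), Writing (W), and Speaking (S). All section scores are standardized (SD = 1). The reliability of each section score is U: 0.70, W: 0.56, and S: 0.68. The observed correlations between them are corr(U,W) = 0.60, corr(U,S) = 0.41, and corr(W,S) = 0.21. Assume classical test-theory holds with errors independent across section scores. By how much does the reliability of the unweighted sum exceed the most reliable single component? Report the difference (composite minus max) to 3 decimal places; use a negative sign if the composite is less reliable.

0.105

Var(sum) = 3 + 2.44 = 5.44; true-score variance = 1.94 + 2.44 = 4.38; composite reliability = 0.8051.
Max component reliability = 0.7000.
Difference = 0.8051 − 0.7000 = 0.105.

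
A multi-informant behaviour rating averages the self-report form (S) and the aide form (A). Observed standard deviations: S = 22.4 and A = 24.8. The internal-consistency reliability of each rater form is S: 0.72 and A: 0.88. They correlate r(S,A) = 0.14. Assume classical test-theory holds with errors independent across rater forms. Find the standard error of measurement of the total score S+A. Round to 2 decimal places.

Var(total) = 1116.8 + 155.546 = 1272.35.
True-score variance = 902.502 + 155.546 = 1058.05, so reliability = 0.8316.
Error variance = 1272.35 − 1058.05 = 214.298; SEM = √214.298 = 14.64.

14.64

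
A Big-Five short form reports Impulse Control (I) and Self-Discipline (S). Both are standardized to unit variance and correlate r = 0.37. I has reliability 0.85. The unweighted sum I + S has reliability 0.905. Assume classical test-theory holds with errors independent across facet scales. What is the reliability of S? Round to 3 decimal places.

Var(I+S) = 2 + 2·0.37 = 2.740.
True-score variance = ρ_I + ρ_S + 2·0.37, so 0.905 = (0.85 + ρ_S + 0.74) / 2.740.
ρ_S = 0.905·2.740 − 0.85 − 0.74 = 0.890.

0.890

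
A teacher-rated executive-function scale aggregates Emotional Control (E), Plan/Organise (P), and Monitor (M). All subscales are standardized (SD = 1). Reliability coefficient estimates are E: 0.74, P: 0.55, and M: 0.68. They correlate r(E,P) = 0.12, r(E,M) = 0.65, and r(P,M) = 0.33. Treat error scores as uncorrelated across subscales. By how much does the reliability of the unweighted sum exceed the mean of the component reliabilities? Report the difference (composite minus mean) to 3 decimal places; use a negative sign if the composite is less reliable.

Var(sum) = 3 + 2.2 = 5.2; true-score variance = 1.97 + 2.2 = 4.17; composite reliability = 0.8019.
Mean component reliability = 0.6567.
Difference = 0.8019 − 0.6567 = 0.145.

0.145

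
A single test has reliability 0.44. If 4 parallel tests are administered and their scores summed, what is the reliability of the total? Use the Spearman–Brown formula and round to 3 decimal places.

0.759

ρ_k = kρ / (1 + (k−1)ρ) = 4·0.44 / (1 + 3·0.44) = 1.760 / 2.320 = 0.759.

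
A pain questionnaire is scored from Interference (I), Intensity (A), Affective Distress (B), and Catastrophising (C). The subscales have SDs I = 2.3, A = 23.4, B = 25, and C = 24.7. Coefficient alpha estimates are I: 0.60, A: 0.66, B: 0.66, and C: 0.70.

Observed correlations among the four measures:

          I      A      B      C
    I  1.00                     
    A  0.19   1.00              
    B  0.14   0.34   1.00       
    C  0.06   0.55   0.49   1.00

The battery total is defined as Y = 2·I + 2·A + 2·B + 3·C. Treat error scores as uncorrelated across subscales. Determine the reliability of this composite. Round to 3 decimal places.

0.833

Var(Y) = 2²·2.3² + 2²·23.4² + 2²·25² + 3²·24.7² + 2·[4·2.3·23.4·0.19 + 4·2.3·25·0.14 + 6·2.3·24.7·0.06 + 4·23.4·25·0.34 + 6·23.4·24.7·0.55 + 6·25·24.7·0.49] = 10202.2 + 9223.88 = 19426.1.
With uncorrelated errors the cross-covariances are all true-score covariance, so they carry over unchanged; only the diagonal terms shrink to ρᵢσᵢ².
True-score variance = [2²·2.3²·0.60 + 2²·23.4²·0.66 + 2²·25²·0.66 + 3²·24.7²·0.70] + 9223.88 = 6951.82 + 9223.88 = 16175.7.
Reliability = 16175.7 / 19426.1 = 0.833.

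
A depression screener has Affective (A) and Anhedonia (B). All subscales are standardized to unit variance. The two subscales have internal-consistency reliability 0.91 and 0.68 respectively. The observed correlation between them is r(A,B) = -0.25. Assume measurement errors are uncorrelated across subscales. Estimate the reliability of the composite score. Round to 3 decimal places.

0.727

Var(A+B) = 2 + 2·[(-0.25)] = 2 − 0.5 = 1.5.
Under uncorrelated errors the observed covariances equal the true-score covariances, so only the own-variance terms attenuate.
True-score variance = [0.91 + 0.68] − 0.5 = 1.59 − 0.5 = 1.09.
Reliability = 1.09 / 1.5 = 0.727.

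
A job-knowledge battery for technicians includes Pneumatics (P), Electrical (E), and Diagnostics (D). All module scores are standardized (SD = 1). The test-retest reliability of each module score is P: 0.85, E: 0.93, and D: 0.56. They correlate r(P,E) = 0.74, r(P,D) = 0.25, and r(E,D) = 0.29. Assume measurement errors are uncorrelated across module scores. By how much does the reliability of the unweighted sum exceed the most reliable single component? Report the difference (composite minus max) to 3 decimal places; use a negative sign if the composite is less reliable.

Var(sum) = 3 + 2.56 = 5.56; true-score variance = 2.34 + 2.56 = 4.9; composite reliability = 0.8813.
Max component reliability = 0.9300.
Difference = 0.8813 − 0.9300 = -0.049.

-0.049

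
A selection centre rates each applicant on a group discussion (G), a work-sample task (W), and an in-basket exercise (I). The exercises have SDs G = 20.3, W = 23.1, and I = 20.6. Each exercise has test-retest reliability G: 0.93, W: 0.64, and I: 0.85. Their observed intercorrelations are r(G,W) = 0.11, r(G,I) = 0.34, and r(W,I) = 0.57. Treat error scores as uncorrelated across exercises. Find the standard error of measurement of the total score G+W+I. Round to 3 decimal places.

Var(total) = 1370.06 + 930.007 = 2300.07.
True-score variance = 1085.46 + 930.007 = 2015.47, so reliability = 0.8763.
Error variance = 2300.07 − 2015.47 = 284.6; SEM = √284.6 = 16.870.

16.870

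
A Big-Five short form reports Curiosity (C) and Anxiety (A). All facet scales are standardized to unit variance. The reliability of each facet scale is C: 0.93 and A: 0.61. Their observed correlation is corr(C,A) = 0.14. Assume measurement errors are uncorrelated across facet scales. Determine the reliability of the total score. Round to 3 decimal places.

Var(C+A) = 2 + 2·[0.14] = 2 + 0.28 = 2.28.
Because errors are independent across components, Cov(Tᵢ,Tⱼ) = Cov(Xᵢ,Xⱼ); the off-diagonal part of the true-score variance is the same as above.
True-score variance = [0.93 + 0.61] + 0.28 = 1.54 + 0.28 = 1.82.
Reliability = 1.82 / 2.28 = 0.798.

0.798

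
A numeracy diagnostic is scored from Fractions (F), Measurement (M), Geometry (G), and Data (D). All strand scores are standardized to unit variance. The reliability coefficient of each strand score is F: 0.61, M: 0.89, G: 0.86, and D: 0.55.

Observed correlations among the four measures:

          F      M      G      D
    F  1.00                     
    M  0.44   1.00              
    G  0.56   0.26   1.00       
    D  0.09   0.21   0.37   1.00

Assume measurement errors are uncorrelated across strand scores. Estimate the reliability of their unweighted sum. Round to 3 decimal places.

Var(F+M+G+D) = 4 + 2·[0.44 + 0.56 + 0.09 + 0.26 + 0.21 + 0.37] = 4 + 3.86 = 7.86.
With uncorrelated errors the cross-covariances are all true-score covariance, so they carry over unchanged; only the diagonal terms shrink to ρᵢσᵢ².
True-score variance = [0.61 + 0.89 + 0.86 + 0.55] + 3.86 = 2.91 + 3.86 = 6.77.
Reliability = 6.77 / 7.86 = 0.861.

0.861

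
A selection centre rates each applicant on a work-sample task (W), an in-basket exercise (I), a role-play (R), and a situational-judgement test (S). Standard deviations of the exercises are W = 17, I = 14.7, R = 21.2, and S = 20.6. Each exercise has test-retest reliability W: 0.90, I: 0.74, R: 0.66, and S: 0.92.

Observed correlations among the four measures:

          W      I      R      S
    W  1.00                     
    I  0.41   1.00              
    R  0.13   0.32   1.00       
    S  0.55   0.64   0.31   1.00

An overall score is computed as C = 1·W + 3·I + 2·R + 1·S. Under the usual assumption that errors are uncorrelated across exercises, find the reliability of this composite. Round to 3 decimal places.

Var(C) = 17² + 3²·14.7² + 2²·21.2² + 20.6² + 2·[3·17·14.7·0.41 + 2·17·21.2·0.13 + 17·20.6·0.55 + 6·14.7·21.2·0.32 + 3·14.7·20.6·0.64 + 2·21.2·20.6·0.31] = 4455.93 + 4088.44 = 8544.37.
With uncorrelated errors the cross-covariances are all true-score covariance, so they carry over unchanged; only the diagonal terms shrink to ρᵢσᵢ².
True-score variance = [17²·0.90 + 3²·14.7²·0.74 + 2²·21.2²·0.66 + 20.6²·0.92] + 4088.44 = 3276.19 + 4088.44 = 7364.63.
Reliability = 7364.63 / 8544.37 = 0.862.

0.862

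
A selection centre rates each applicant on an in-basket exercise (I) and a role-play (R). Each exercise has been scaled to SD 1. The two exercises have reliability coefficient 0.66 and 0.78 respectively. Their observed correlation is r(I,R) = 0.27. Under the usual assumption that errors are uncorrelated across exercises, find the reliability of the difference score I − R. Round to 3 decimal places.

Var(I−R) = 1 + 1 − 2·0.27 = 2 − 0.54 = 1.46.
Under uncorrelated errors the observed covariances equal the true-score covariances, so only the own-variance terms attenuate.
True-score variance = [0.66 + 0.78] − 0.54 = 1.44 − 0.54 = 0.9.
Reliability = 0.9 / 1.46 = 0.616.

0.616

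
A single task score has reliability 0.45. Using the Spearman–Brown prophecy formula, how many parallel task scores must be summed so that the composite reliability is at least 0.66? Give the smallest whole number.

k ≥ ρ*(1−ρ₁)/(ρ₁(1−ρ*)) = 0.66·0.55 / (0.45·0.34) = 2.373.
Smallest integer k = 3.

3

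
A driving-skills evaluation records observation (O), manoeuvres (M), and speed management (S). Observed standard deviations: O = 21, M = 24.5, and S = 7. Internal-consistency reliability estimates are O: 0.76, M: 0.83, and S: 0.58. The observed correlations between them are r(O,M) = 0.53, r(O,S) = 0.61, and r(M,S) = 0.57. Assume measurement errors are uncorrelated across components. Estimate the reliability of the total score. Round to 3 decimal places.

0.886

Var(O+M+S) = 21² + 24.5² + 7² + 2·[21·24.5·0.53 + 21·7·0.61 + 24.5·7·0.57] = 1090.25 + 920.22 = 2010.47.
With uncorrelated errors the cross-covariances are all true-score covariance, so they carry over unchanged; only the diagonal terms shrink to ρᵢσᵢ².
True-score variance = [21²·0.76 + 24.5²·0.83 + 7²·0.58] + 920.22 = 861.788 + 920.22 = 1782.01.
Reliability = 1782.01 / 2010.47 = 0.886.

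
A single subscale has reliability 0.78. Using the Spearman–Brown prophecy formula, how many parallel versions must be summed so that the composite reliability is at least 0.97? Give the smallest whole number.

10

k ≥ ρ*(1−ρ₁)/(ρ₁(1−ρ*)) = 0.97·0.22 / (0.78·0.03) = 9.120.
Smallest integer k = 10.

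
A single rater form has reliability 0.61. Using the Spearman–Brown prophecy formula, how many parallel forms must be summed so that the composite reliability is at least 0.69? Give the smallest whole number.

2

k ≥ ρ*(1−ρ₁)/(ρ₁(1−ρ*)) = 0.69·0.39 / (0.61·0.31) = 1.423.
Smallest integer k = 2.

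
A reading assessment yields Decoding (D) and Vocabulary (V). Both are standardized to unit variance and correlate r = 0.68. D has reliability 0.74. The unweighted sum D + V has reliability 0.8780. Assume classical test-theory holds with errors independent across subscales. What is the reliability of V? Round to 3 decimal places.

0.850

Var(D+V) = 2 + 2·0.68 = 3.360.
True-score variance = ρ_D + ρ_V + 2·0.68, so 0.8780 = (0.74 + ρ_V + 1.36) / 3.360.
ρ_V = 0.8780·3.360 − 0.74 − 1.36 = 0.850.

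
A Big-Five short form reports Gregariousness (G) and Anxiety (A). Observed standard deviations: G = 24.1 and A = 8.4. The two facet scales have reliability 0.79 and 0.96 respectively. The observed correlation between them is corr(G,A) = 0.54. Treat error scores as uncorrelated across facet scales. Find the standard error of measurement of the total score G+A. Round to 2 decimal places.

11.17

Var(total) = 651.37 + 218.635 = 870.005.
True-score variance = 526.578 + 218.635 = 745.213, so reliability = 0.8566.
Error variance = 870.005 − 745.213 = 124.793; SEM = √124.793 = 11.17.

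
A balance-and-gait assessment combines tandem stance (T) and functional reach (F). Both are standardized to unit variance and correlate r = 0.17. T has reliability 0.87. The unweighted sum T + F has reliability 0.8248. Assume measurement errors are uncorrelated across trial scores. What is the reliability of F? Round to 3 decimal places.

Var(T+F) = 2 + 2·0.17 = 2.340.
True-score variance = ρ_T + ρ_F + 2·0.17, so 0.8248 = (0.87 + ρ_F + 0.34) / 2.340.
ρ_F = 0.8248·2.340 − 0.87 − 0.34 = 0.720.

0.720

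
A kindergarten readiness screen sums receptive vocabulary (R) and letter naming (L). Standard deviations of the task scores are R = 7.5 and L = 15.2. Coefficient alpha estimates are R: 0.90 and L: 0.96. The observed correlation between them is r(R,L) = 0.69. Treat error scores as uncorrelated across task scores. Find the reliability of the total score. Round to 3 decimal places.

Var(R+L) = 7.5² + 15.2² + 2·[7.5·15.2·0.69] = 287.29 + 157.32 = 444.61.
With uncorrelated errors the cross-covariances are all true-score covariance, so they carry over unchanged; only the diagonal terms shrink to ρᵢσᵢ².
True-score variance = [7.5²·0.90 + 15.2²·0.96] + 157.32 = 272.423 + 157.32 = 429.743.
Reliability = 429.743 / 444.61 = 0.967.

0.967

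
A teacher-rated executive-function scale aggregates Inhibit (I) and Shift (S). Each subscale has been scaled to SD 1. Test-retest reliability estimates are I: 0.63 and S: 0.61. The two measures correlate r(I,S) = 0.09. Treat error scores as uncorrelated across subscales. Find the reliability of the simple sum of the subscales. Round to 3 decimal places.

Var(I+S) = 2 + 2·[0.09] = 2 + 0.18 = 2.18.
Under uncorrelated errors the observed covariances equal the true-score covariances, so only the own-variance terms attenuate.
True-score variance = [0.63 + 0.61] + 0.18 = 1.24 + 0.18 = 1.42.
Reliability = 1.42 / 2.18 = 0.651.

0.651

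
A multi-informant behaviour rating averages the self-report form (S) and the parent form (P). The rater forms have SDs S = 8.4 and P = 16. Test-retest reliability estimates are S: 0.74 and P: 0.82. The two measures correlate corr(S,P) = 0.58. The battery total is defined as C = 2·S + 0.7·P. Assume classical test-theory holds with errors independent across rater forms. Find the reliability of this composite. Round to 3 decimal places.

0.847

Var(C) = 2²·8.4² + 0.7²·16² + 2·[1.4·8.4·16·0.58] = 407.68 + 218.266 = 625.946.
With uncorrelated errors the cross-covariances are all true-score covariance, so they carry over unchanged; only the diagonal terms shrink to ρᵢσᵢ².
True-score variance = [2²·8.4²·0.74 + 0.7²·16²·0.82] + 218.266 = 311.718 + 218.266 = 529.984.
Reliability = 529.984 / 625.946 = 0.847.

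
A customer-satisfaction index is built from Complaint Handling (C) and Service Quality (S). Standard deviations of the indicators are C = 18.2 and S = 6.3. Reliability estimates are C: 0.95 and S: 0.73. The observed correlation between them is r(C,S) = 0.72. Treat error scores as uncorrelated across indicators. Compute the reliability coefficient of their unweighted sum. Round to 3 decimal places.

Var(C+S) = 18.2² + 6.3² + 2·[18.2·6.3·0.72] = 370.93 + 165.11 = 536.04.
Under uncorrelated errors the observed covariances equal the true-score covariances, so only the own-variance terms attenuate.
True-score variance = [18.2²·0.95 + 6.3²·0.73] + 165.11 = 343.652 + 165.11 = 508.762.
Reliability = 508.762 / 536.04 = 0.949.

0.949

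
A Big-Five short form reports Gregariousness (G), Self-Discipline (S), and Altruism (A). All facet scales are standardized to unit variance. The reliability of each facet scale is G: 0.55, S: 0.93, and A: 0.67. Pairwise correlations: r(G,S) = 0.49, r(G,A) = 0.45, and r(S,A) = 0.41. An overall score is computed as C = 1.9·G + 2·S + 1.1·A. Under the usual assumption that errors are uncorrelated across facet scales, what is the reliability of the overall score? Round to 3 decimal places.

0.858

Var(C) = 1.9² + 2² + 1.1² + 2·[3.8·0.49 + 2.09·0.45 + 2.2·0.41] = 8.82 + 7.409 = 16.229.
Because errors are independent across components, Cov(Tᵢ,Tⱼ) = Cov(Xᵢ,Xⱼ); the off-diagonal part of the true-score variance is the same as above.
True-score variance = [1.9²·0.55 + 2²·0.93 + 1.1²·0.67] + 7.409 = 6.5162 + 7.409 = 13.9252.
Reliability = 13.9252 / 16.229 = 0.858.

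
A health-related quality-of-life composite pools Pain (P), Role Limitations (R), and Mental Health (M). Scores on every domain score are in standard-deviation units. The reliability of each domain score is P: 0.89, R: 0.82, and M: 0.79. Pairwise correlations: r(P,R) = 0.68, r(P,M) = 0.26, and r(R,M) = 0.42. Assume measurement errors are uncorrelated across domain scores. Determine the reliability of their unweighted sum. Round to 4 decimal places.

Var(P+R+M) = 3 + 2·[0.68 + 0.26 + 0.42] = 3 + 2.72 = 5.72.
Because errors are independent across components, Cov(Tᵢ,Tⱼ) = Cov(Xᵢ,Xⱼ); the off-diagonal part of the true-score variance is the same as above.
True-score variance = [0.89 + 0.82 + 0.79] + 2.72 = 2.5 + 2.72 = 5.22.
Reliability = 5.22 / 5.72 = 0.9126.

0.9126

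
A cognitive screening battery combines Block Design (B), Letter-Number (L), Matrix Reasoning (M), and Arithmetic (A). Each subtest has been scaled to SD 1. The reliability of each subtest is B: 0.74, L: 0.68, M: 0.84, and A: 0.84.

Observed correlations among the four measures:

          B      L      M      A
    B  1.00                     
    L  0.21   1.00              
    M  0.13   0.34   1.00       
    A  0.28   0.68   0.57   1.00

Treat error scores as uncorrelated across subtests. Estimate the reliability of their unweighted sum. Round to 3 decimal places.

0.893

Var(B+L+M+A) = 4 + 2·[0.21 + 0.13 + 0.28 + 0.34 + 0.68 + 0.57] = 4 + 4.42 = 8.42.
With uncorrelated errors the cross-covariances are all true-score covariance, so they carry over unchanged; only the diagonal terms shrink to ρᵢσᵢ².
True-score variance = [0.74 + 0.68 + 0.84 + 0.84] + 4.42 = 3.1 + 4.42 = 7.52.
Reliability = 7.52 / 8.42 = 0.893.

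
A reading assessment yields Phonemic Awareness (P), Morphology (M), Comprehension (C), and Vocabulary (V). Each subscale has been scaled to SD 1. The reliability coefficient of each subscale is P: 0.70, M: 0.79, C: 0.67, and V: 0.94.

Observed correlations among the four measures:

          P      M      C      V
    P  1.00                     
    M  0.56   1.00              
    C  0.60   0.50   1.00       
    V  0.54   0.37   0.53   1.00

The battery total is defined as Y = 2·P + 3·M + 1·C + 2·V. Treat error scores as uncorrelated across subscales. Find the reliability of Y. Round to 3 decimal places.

0.911

Var(Y) = 2² + 3² + 1 + 2² + 2·[6·0.56 + 2·0.60 + 4·0.54 + 3·0.50 + 6·0.37 + 2·0.53] = 18 + 23 = 41.
Because errors are independent across components, Cov(Tᵢ,Tⱼ) = Cov(Xᵢ,Xⱼ); the off-diagonal part of the true-score variance is the same as above.
True-score variance = [2²·0.70 + 3²·0.79 + 0.67 + 2²·0.94] + 23 = 14.34 + 23 = 37.34.
Reliability = 37.34 / 41 = 0.911.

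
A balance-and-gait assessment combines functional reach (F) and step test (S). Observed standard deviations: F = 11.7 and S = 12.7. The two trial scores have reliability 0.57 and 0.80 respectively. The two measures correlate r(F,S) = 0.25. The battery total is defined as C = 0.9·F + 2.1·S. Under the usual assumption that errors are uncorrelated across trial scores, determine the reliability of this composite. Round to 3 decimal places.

0.803

Var(C) = 0.9²·11.7² + 2.1²·12.7² + 2·[1.89·11.7·12.7·0.25] = 822.17 + 140.418 = 962.587.
Under uncorrelated errors the observed covariances equal the true-score covariances, so only the own-variance terms attenuate.
True-score variance = [0.9²·11.7²·0.57 + 2.1²·12.7²·0.80] + 140.418 = 632.233 + 140.418 = 772.651.
Reliability = 772.651 / 962.587 = 0.803.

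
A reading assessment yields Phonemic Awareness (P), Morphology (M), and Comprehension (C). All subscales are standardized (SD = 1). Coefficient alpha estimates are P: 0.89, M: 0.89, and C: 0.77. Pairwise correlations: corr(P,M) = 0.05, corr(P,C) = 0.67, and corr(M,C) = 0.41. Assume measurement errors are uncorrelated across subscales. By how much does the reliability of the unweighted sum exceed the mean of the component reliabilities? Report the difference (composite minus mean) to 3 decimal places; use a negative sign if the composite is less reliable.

0.064

Var(sum) = 3 + 2.26 = 5.26; true-score variance = 2.55 + 2.26 = 4.81; composite reliability = 0.9144.
Mean component reliability = 0.8500.
Difference = 0.9144 − 0.8500 = 0.064.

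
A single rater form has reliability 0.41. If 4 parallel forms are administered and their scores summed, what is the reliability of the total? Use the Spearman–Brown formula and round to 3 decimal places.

0.735

ρ_k = kρ / (1 + (k−1)ρ) = 4·0.41 / (1 + 3·0.41) = 1.640 / 2.230 = 0.735.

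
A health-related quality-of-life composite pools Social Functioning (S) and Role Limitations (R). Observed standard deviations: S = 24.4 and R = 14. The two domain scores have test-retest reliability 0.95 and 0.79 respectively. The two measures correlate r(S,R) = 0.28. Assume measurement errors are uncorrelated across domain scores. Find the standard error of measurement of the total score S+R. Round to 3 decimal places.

Var(total) = 791.36 + 191.296 = 982.656.
True-score variance = 720.432 + 191.296 = 911.728, so reliability = 0.9278.
Error variance = 982.656 − 911.728 = 70.928; SEM = √70.928 = 8.422.

8.422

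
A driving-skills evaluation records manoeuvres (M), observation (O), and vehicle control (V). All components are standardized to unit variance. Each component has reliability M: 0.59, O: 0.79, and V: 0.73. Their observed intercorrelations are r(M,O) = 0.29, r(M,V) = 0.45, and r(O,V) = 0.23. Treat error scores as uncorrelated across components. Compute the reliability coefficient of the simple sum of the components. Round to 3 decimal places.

0.820

Var(M+O+V) = 3 + 2·[0.29 + 0.45 + 0.23] = 3 + 1.94 = 4.94.
With uncorrelated errors the cross-covariances are all true-score covariance, so they carry over unchanged; only the diagonal terms shrink to ρᵢσᵢ².
True-score variance = [0.59 + 0.79 + 0.73] + 1.94 = 2.11 + 1.94 = 4.05.
Reliability = 4.05 / 4.94 = 0.820.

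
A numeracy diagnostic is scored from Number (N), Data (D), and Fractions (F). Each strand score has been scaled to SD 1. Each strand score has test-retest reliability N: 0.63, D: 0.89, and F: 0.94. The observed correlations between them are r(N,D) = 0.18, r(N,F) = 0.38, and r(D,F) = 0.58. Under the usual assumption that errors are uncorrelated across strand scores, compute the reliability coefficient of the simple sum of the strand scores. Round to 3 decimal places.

0.898

Var(N+D+F) = 3 + 2·[0.18 + 0.38 + 0.58] = 3 + 2.28 = 5.28.
Because errors are independent across components, Cov(Tᵢ,Tⱼ) = Cov(Xᵢ,Xⱼ); the off-diagonal part of the true-score variance is the same as above.
True-score variance = [0.63 + 0.89 + 0.94] + 2.28 = 2.46 + 2.28 = 4.74.
Reliability = 4.74 / 5.28 = 0.898.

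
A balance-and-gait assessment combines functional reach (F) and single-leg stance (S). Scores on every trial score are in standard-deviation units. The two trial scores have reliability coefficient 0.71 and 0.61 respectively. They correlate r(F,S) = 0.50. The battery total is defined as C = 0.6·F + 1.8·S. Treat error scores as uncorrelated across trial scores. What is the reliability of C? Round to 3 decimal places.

0.708

Var(C) = 0.6² + 1.8² + 2·[1.08·0.50] = 3.6 + 1.08 = 4.68.
With uncorrelated errors the cross-covariances are all true-score covariance, so they carry over unchanged; only the diagonal terms shrink to ρᵢσᵢ².
True-score variance = [0.6²·0.71 + 1.8²·0.61] + 1.08 = 2.232 + 1.08 = 3.312.
Reliability = 3.312 / 4.68 = 0.708.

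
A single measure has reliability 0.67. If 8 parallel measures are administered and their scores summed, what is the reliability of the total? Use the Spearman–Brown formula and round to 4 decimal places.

0.9420

ρ_k = kρ / (1 + (k−1)ρ) = 8·0.67 / (1 + 7·0.67) = 5.360 / 5.690 = 0.9420.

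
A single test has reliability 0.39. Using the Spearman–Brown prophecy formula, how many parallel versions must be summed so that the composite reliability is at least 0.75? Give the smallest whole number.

k ≥ ρ*(1−ρ₁)/(ρ₁(1−ρ*)) = 0.75·0.61 / (0.39·0.25) = 4.692.
Smallest integer k = 5.

5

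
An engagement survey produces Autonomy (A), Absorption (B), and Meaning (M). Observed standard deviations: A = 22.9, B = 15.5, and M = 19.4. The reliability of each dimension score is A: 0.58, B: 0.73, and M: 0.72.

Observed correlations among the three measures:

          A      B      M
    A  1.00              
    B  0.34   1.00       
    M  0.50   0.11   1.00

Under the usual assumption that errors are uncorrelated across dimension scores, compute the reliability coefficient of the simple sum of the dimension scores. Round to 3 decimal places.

0.794

Var(A+B+M) = 22.9² + 15.5² + 19.4² + 2·[22.9·15.5·0.34 + 22.9·19.4·0.50 + 15.5·19.4·0.11] = 1141.02 + 751.78 = 1892.8.
Under uncorrelated errors the observed covariances equal the true-score covariances, so only the own-variance terms attenuate.
True-score variance = [22.9²·0.58 + 15.5²·0.73 + 19.4²·0.72] + 751.78 = 750.519 + 751.78 = 1502.3.
Reliability = 1502.3 / 1892.8 = 0.794.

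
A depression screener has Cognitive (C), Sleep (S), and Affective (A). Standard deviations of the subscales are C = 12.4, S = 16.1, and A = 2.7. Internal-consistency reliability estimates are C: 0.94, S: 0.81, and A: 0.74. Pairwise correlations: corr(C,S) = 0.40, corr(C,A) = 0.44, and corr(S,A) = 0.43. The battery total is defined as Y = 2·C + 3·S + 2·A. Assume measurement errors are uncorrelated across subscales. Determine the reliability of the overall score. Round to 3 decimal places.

0.886

Var(Y) = 2²·12.4² + 3²·16.1² + 2²·2.7² + 2·[6·12.4·16.1·0.40 + 4·12.4·2.7·0.44 + 6·16.1·2.7·0.43] = 2977.09 + 1300.43 = 4277.52.
Under uncorrelated errors the observed covariances equal the true-score covariances, so only the own-variance terms attenuate.
True-score variance = [2²·12.4²·0.94 + 3²·16.1²·0.81 + 2²·2.7²·0.74] + 1300.43 = 2489.36 + 1300.43 = 3789.78.
Reliability = 3789.78 / 4277.52 = 0.886.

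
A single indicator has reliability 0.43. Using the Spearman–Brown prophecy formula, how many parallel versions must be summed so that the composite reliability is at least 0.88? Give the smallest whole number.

k ≥ ρ*(1−ρ₁)/(ρ₁(1−ρ*)) = 0.88·0.57 / (0.43·0.12) = 9.721.
Smallest integer k = 10.

10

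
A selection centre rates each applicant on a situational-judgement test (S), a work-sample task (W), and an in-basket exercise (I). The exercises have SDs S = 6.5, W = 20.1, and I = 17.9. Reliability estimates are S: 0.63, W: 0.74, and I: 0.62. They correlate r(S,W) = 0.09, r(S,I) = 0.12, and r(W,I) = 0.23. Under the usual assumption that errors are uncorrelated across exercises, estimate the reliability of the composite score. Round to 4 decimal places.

Var(S+W+I) = 6.5² + 20.1² + 17.9² + 2·[6.5·20.1·0.09 + 6.5·17.9·0.12 + 20.1·17.9·0.23] = 766.67 + 216.944 = 983.614.
Because errors are independent across components, Cov(Tᵢ,Tⱼ) = Cov(Xᵢ,Xⱼ); the off-diagonal part of the true-score variance is the same as above.
True-score variance = [6.5²·0.63 + 20.1²·0.74 + 17.9²·0.62] + 216.944 = 524.239 + 216.944 = 741.184.
Reliability = 741.184 / 983.614 = 0.7535.

0.7535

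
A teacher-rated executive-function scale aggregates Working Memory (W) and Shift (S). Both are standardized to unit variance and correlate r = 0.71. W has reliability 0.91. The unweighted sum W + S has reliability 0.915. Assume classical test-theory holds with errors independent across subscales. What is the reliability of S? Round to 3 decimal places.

Var(W+S) = 2 + 2·0.71 = 3.420.
True-score variance = ρ_W + ρ_S + 2·0.71, so 0.915 = (0.91 + ρ_S + 1.42) / 3.420.
ρ_S = 0.915·3.420 − 0.91 − 1.42 = 0.799.

0.799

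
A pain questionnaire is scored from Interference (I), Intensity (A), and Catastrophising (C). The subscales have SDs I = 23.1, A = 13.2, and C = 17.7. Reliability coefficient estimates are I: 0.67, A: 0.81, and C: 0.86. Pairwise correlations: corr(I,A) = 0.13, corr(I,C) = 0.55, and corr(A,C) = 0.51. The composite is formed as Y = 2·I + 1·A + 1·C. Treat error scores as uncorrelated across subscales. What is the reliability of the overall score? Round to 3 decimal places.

Var(Y) = 2²·23.1² + 13.2² + 17.7² + 2·[2·23.1·13.2·0.13 + 2·23.1·17.7·0.55 + 13.2·17.7·0.51] = 2621.97 + 1296.39 = 3918.36.
Under uncorrelated errors the observed covariances equal the true-score covariances, so only the own-variance terms attenuate.
True-score variance = [2²·23.1²·0.67 + 13.2²·0.81 + 17.7²·0.86] + 1296.39 = 1840.64 + 1296.39 = 3137.02.
Reliability = 3137.02 / 3918.36 = 0.801.

0.801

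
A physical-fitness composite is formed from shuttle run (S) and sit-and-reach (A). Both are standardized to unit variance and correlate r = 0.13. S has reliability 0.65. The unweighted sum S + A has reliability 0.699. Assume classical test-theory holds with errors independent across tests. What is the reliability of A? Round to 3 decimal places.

0.670

Var(S+A) = 2 + 2·0.13 = 2.260.
True-score variance = ρ_S + ρ_A + 2·0.13, so 0.699 = (0.65 + ρ_A + 0.26) / 2.260.
ρ_A = 0.699·2.260 − 0.65 − 0.26 = 0.670.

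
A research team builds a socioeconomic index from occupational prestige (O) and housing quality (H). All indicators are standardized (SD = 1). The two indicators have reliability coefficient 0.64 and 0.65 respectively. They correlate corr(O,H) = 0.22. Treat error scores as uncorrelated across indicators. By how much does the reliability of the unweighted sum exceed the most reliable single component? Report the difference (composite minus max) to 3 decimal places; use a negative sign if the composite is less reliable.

0.059

Var(sum) = 2 + 0.44 = 2.44; true-score variance = 1.29 + 0.44 = 1.73; composite reliability = 0.7090.
Max component reliability = 0.6500.
Difference = 0.7090 − 0.6500 = 0.059.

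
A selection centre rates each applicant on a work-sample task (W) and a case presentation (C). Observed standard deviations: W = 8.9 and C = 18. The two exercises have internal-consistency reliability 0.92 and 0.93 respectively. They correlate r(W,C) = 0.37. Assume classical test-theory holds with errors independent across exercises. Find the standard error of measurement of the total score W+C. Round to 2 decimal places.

5.39

Var(total) = 403.21 + 118.548 = 521.758.
True-score variance = 374.193 + 118.548 = 492.741, so reliability = 0.9444.
Error variance = 521.758 − 492.741 = 29.0168; SEM = √29.0168 = 5.39.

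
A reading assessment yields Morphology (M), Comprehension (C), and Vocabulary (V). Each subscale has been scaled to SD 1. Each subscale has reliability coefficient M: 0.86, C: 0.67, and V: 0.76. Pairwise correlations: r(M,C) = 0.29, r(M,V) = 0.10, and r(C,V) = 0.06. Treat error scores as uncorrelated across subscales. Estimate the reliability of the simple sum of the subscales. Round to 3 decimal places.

Var(M+C+V) = 3 + 2·[0.29 + 0.10 + 0.06] = 3 + 0.9 = 3.9.
Under uncorrelated errors the observed covariances equal the true-score covariances, so only the own-variance terms attenuate.
True-score variance = [0.86 + 0.67 + 0.76] + 0.9 = 2.29 + 0.9 = 3.19.
Reliability = 3.19 / 3.9 = 0.818.

0.818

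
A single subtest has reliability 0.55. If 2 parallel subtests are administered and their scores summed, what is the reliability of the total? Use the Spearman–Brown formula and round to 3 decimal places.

0.710

ρ_k = kρ / (1 + (k−1)ρ) = 2·0.55 / (1 + 1·0.55) = 1.100 / 1.550 = 0.710.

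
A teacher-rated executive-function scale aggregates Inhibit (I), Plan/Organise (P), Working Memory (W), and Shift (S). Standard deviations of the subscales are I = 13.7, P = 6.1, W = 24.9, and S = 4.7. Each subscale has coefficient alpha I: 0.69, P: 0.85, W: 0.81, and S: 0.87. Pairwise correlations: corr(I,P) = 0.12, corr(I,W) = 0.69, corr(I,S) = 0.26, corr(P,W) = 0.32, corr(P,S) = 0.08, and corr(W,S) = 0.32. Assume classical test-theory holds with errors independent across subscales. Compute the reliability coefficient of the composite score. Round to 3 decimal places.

0.882

Var(I+P+W+S) = 13.7² + 6.1² + 24.9² + 4.7² + 2·[13.7·6.1·0.12 + 13.7·24.9·0.69 + 13.7·4.7·0.26 + 6.1·24.9·0.32 + 6.1·4.7·0.08 + 24.9·4.7·0.32] = 867 + 700.995 = 1567.99.
Because errors are independent across components, Cov(Tᵢ,Tⱼ) = Cov(Xᵢ,Xⱼ); the off-diagonal part of the true-score variance is the same as above.
True-score variance = [13.7²·0.69 + 6.1²·0.85 + 24.9²·0.81 + 4.7²·0.87] + 700.995 = 682.561 + 700.995 = 1383.56.
Reliability = 1383.56 / 1567.99 = 0.882.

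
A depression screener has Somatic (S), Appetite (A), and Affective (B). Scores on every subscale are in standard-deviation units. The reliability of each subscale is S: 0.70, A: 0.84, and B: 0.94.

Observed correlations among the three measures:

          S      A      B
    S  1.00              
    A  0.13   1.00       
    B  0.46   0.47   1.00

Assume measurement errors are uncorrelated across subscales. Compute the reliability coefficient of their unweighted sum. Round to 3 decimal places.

0.898

Var(S+A+B) = 3 + 2·[0.13 + 0.46 + 0.47] = 3 + 2.12 = 5.12.
Under uncorrelated errors the observed covariances equal the true-score covariances, so only the own-variance terms attenuate.
True-score variance = [0.70 + 0.84 + 0.94] + 2.12 = 2.48 + 2.12 = 4.6.
Reliability = 4.6 / 5.12 = 0.898.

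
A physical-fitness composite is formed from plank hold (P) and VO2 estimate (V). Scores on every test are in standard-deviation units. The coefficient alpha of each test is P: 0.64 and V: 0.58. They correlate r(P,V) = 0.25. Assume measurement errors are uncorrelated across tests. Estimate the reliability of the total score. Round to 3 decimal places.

Var(P+V) = 2 + 2·[0.25] = 2 + 0.5 = 2.5.
With uncorrelated errors the cross-covariances are all true-score covariance, so they carry over unchanged; only the diagonal terms shrink to ρᵢσᵢ².
True-score variance = [0.64 + 0.58] + 0.5 = 1.22 + 0.5 = 1.72.
Reliability = 1.72 / 2.5 = 0.688.

0.688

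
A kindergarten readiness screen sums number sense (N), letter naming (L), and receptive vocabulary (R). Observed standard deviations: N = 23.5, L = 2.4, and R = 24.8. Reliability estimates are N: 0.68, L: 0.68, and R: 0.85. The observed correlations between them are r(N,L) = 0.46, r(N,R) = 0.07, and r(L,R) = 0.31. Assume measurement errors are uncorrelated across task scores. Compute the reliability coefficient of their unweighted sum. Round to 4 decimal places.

Var(N+L+R) = 23.5² + 2.4² + 24.8² + 2·[23.5·2.4·0.46 + 23.5·24.8·0.07 + 2.4·24.8·0.31] = 1173.05 + 170.382 = 1343.43.
With uncorrelated errors the cross-covariances are all true-score covariance, so they carry over unchanged; only the diagonal terms shrink to ρᵢσᵢ².
True-score variance = [23.5²·0.68 + 2.4²·0.68 + 24.8²·0.85] + 170.382 = 902.231 + 170.382 = 1072.61.
Reliability = 1072.61 / 1343.43 = 0.7984.

0.7984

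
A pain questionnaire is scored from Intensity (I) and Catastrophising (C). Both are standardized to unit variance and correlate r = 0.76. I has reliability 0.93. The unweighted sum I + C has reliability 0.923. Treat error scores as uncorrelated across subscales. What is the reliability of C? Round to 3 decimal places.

0.799

Var(I+C) = 2 + 2·0.76 = 3.520.
True-score variance = ρ_I + ρ_C + 2·0.76, so 0.923 = (0.93 + ρ_C + 1.52) / 3.520.
ρ_C = 0.923·3.520 − 0.93 − 1.52 = 0.799.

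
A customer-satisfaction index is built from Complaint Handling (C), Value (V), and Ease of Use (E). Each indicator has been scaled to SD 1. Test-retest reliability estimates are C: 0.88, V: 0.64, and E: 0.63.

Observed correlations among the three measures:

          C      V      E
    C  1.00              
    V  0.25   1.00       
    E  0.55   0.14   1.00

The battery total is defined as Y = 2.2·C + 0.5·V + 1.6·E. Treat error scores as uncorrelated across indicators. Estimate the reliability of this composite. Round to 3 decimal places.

Var(Y) = 2.2² + 0.5² + 1.6² + 2·[1.1·0.25 + 3.52·0.55 + 0.8·0.14] = 7.65 + 4.646 = 12.296.
Under uncorrelated errors the observed covariances equal the true-score covariances, so only the own-variance terms attenuate.
True-score variance = [2.2²·0.88 + 0.5²·0.64 + 1.6²·0.63] + 4.646 = 6.032 + 4.646 = 10.678.
Reliability = 10.678 / 12.296 = 0.868.

0.868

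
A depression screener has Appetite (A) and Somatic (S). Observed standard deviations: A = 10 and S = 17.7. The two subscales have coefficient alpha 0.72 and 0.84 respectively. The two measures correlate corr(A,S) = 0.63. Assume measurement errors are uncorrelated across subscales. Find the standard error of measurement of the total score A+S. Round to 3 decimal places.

Var(total) = 413.29 + 223.02 = 636.31.
True-score variance = 335.164 + 223.02 = 558.184, so reliability = 0.8772.
Error variance = 636.31 − 558.184 = 78.1264; SEM = √78.1264 = 8.839.

8.839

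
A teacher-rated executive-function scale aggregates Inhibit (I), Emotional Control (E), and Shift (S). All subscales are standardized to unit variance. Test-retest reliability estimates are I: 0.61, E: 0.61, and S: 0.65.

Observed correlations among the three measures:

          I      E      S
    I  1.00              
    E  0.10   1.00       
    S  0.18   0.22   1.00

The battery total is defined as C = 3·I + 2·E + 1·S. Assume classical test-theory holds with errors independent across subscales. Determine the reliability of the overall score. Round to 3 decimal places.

Var(C) = 3² + 2² + 1 + 2·[6·0.10 + 3·0.18 + 2·0.22] = 14 + 3.16 = 17.16.
Because errors are independent across components, Cov(Tᵢ,Tⱼ) = Cov(Xᵢ,Xⱼ); the off-diagonal part of the true-score variance is the same as above.
True-score variance = [3²·0.61 + 2²·0.61 + 0.65] + 3.16 = 8.58 + 3.16 = 11.74.
Reliability = 11.74 / 17.16 = 0.684.

0.684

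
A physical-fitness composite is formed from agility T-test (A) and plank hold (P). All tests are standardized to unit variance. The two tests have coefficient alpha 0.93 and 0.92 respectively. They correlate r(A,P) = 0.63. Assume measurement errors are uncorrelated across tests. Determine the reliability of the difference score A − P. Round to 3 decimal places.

Var(A−P) = 1 + 1 − 2·0.63 = 2 − 1.26 = 0.74.
Because errors are independent across components, Cov(Tᵢ,Tⱼ) = Cov(Xᵢ,Xⱼ); the off-diagonal part of the true-score variance is the same as above.
True-score variance = [0.93 + 0.92] − 1.26 = 1.85 − 1.26 = 0.59.
Reliability = 0.59 / 0.74 = 0.797.

0.797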